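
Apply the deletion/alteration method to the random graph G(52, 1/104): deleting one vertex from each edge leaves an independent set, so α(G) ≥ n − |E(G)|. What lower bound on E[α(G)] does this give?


E[|E(G)|] = C(52, 2)·p = 1326 · (1/104) = 51/4.
E[α(G)] ≥ n − E[|E(G)|] = 52 − 51/4 = 157/4.
Numerically: ≈ 39.2500.
(This is only a lower bound; the true E[α(G)] may be larger.)

E[α(G)] ≥ 157/4 ≈ 39.2500.


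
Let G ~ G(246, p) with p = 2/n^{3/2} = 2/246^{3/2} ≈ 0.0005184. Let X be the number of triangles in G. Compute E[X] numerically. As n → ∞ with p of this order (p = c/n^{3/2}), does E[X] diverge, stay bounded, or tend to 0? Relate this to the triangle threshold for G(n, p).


Number of potential triangles: C(246, 3) = 2450980.
Each occurs with probability p³ ≈ (0.0005184)³ ≈ 1.392778e-10.
By linearity: E[X] = C(246, 3)·p³ ≈ 2450980 · 1.392778e-10 ≈ 0.0003.
Since α = 3/2 > 1, p = c/n^{3/2} = o(1/n) is below the triangle threshold p ~ 1/n. Asymptotically E[X] ~ (c³/6)·n^{3(1−α)} = (2³/6)·n^{-1.5} → 0, so by Markov's inequality G has no triangles w.h.p.

E[X] ≈ 0.0003; in regime p = Θ(1/n^{3/2}) E[X] tends to 0 (below the triangle threshold p ~ 1/n).


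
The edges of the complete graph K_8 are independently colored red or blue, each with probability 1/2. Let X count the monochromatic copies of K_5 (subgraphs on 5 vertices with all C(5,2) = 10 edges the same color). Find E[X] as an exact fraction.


Let X = Σ_S X_S over the C(8, 5) = 56 subsets S of size 5, where X_S = 1 if the K_5 on S is monochromatic.
For a fixed S, the K_5 on S has C(5, 2) = 10 edges. P[all 10 edges red] = (1/2)^10, and likewise for blue, so P[monochromatic] = 2·(1/2)^10 = 2^{1 − 10} = 1/512.
Summing: E[X] = C(8, 5) · 2^{1 − 10} = 56 · 1/512 = 7/64.
Numerically: E[X] ≈ 0.109375.

E[X] = C(8,5)·2^(1−C(5,2)) = 7/64 ≈ 0.109375.


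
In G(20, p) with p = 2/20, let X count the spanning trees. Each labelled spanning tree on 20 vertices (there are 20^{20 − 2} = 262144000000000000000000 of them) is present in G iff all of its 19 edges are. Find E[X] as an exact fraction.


K_20 has 20^{20 − 2} = 262144000000000000000000 labelled spanning trees.
For each such spanning tree H, let X_H = 1 if all 19 edges of H are present in G. Then P[X_H = 1] = p^{19} = (1/10)^{19} = 1/10000000000000000000.
By linearity: E[X] = Σ_H E[X_H] = 262144000000000000000000 · p^{19} = 262144000000000000000000 · 1/10000000000000000000 = 131072/5.
Numerically: E[X] ≈ 26214.4.

E[X] = 262144000000000000000000 · (1/10)^{19} = 131072/5 ≈ 26214.4.


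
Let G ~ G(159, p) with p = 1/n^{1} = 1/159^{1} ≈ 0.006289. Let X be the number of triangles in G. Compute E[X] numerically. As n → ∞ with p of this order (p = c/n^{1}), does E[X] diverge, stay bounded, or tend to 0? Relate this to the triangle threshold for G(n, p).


Number of potential triangles: C(159, 3) = 657359.
Each occurs with probability p³ ≈ (0.006289)³ ≈ 2.487761e-07.
By linearity: E[X] = C(159, 3)·p³ ≈ 657359 · 2.487761e-07 ≈ 0.1635.
Here α = 1, so p = 1/n is exactly at the triangle threshold p ~ 1/n. Asymptotically E[X] → c³/6 = 1³/6 = 1/6 ≈ 0.1667, a bounded constant. In this regime the triangle count is asymptotically Poisson(c³/6).

E[X] ≈ 0.1635; in regime p = Θ(1/n^{1}) E[X] stays bounded (at the triangle threshold p ~ 1/n).


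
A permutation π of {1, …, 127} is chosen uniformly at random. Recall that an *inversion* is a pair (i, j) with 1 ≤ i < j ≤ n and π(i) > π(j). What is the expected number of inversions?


Write X = Σ X_I over the C(127, 2) = 8001 pairs i < j, with X_I the indicator of one inversion.
There are 8001 indicators.
For each fixed pair i < j, the values π(i) and π(j) are two distinct elements of {1, …, 127} in uniformly random order; by symmetry P[π(i) > π(j)] = 1/2.
By linearity: E[X] = 8001 · (1/2) = C(127, 2) · (1/2) = 8001/2 = 8001/2 ≈ 4000.500000.

E[X] = 8001/2 = 4000.500000.


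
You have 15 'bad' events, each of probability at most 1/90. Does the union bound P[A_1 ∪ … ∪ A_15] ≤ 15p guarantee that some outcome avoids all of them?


Union bound: P[∪_{i=1}^{15} A_i] ≤ Σ_i P[A_i] ≤ 15·p = 15·(1/90) = 1/6.
Numerically: 1/6 ≈ 0.1667.
Is 1/6 < 1? YES.
Since P[∪ A_i] ≤ 1/6 < 1, the complement has P[∩ A_i^c] ≥ 1 − 1/6 = 5/6 > 0, so some outcome avoids every A_i.

15·p = 1/6 ≈ 0.1667; existence CERTIFIED by the union bound.


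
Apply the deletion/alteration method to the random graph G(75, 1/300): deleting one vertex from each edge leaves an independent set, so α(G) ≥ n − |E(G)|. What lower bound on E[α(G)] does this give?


E[|E(G)|] = C(75, 2)·p = 2775 · (1/300) = 37/4.
E[α(G)] ≥ n − E[|E(G)|] = 75 − 37/4 = 263/4.
Numerically: ≈ 65.7500.
(This is only a lower bound; the true E[α(G)] may be larger.)

E[α(G)] ≥ 263/4 ≈ 65.7500.


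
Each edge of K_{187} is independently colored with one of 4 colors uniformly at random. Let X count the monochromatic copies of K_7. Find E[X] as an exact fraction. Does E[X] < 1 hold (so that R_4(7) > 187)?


E[X] = C(187, 7) · 4^{1 − 21} = 1416167483302 · 4^{−20} = 1416167483302/1099511627776.
As a reduced fraction: E[X] = 708083741651/549755813888 ≈ 1.2879968.
Is E[X] < 1? NO.
Since E[X] ≥ 1, the first-moment bound is inconclusive at n = 187; it does NOT by itself certify R_4(7) > 187.

E[X] = 708083741651/549755813888 ≈ 1.2879968; E[X] ≥ 1; first-moment method inconclusive here.


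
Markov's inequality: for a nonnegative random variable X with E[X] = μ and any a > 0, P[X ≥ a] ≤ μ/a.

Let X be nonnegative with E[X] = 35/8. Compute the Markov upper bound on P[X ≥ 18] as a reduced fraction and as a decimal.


μ = E[X] = 35/8, a = 18.
Markov: P[X ≥ 18] ≤ μ/a = (35/8)/18 = 35/144.
Numerically: ≈ 0.2431.
(Since a = 18 > μ = 4.3750, the bound 35/144 is < 1 and informative.)

P[X ≥ 18] ≤ 35/144 ≈ 0.2431.


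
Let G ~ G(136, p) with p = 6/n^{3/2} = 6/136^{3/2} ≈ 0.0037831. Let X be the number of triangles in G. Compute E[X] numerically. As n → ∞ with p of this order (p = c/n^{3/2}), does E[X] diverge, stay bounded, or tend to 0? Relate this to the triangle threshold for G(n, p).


Number of potential triangles: C(136, 3) = 410040.
Each occurs with probability p³ ≈ (0.0037831)³ ≈ 5.4141298e-08.
By linearity: E[X] = C(136, 3)·p³ ≈ 410040 · 5.4141298e-08 ≈ 0.02220.
Since α = 3/2 > 1, p = c/n^{3/2} = o(1/n) is below the triangle threshold p ~ 1/n. Asymptotically E[X] ~ (c³/6)·n^{3(1−α)} = (6³/6)·n^{-1.5} → 0, so by Markov's inequality G has no triangles w.h.p.

E[X] ≈ 0.02220; in regime p = Θ(1/n^{3/2}) E[X] tends to 0 (below the triangle threshold p ~ 1/n).


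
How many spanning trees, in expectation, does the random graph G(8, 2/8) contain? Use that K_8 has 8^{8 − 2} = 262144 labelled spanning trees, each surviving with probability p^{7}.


K_8 has 8^{8 − 2} = 262144 labelled spanning trees.
For each such spanning tree H, let X_H = 1 if all 7 edges of H are present in G. Then P[X_H = 1] = p^{7} = (1/4)^{7} = 1/16384.
Summing the indicators: E[X] = Σ_H E[X_H] = 262144 · p^{7} = 262144 · 1/16384 = 16.
Numerically: E[X] ≈ 16.

E[X] = 262144 · (1/4)^{7} = 16 ≈ 16.


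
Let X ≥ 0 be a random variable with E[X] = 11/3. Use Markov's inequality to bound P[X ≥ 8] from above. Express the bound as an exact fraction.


μ = E[X] = 11/3, a = 8.
Markov: P[X ≥ 8] ≤ μ/a = (11/3)/8 = 11/24.
Numerically: ≈ 0.458.
(Since a = 8 > μ = 3.667, the bound 11/24 is < 1 and informative.)

P[X ≥ 8] ≤ 11/24 ≈ 0.458.


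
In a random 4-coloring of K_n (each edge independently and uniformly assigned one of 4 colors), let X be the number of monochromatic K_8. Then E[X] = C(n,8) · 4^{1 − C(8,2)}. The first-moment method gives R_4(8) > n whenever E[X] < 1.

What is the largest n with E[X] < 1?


We need C(n, 8) · 4^{1 − 28} < 1, i.e. C(n, 8) < 4^{28 − 1} = 18014398509481984.
Check values of n near the boundary:
  n = 404: C(404, 8) = 16415071523485570; 16415071523485570 < 18014398509481984? YES
  n = 405: C(405, 8) = 16745853821188050; 16745853821188050 < 18014398509481984? YES
  n = 406: C(406, 8) = 17082453897995850; 17082453897995850 < 18014398509481984? YES
  n = 407: C(407, 8) = 17424959239309050; 17424959239309050 < 18014398509481984? YES
  n = 408: C(408, 8) = 17773458424095231; 17773458424095231 < 18014398509481984? YES
  n = 409: C(409, 8) = 18128041135797879; 18128041135797879 < 18014398509481984? NO
  n = 410: C(410, 8) = 18488798173326195; 18488798173326195 < 18014398509481984? NO
  n = 411: C(411, 8) = 18855821462126715; 18855821462126715 < 18014398509481984? NO
The largest n with C(n, 8) < 18014398509481984 is n = 408 (where E[X] = 17773458424095231/18014398509481984 ≈ 0.9866). Hence R_4(8) > 408, i.e. R_4(8) ≥ 409.

Largest n = 408; hence R_4(8) > 408.


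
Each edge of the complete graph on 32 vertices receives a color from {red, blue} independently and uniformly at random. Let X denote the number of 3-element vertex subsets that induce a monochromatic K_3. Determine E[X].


Let X = Σ_S X_S over the C(32, 3) = 4960 subsets S of size 3, where X_S = 1 if the K_3 on S is monochromatic.
For a fixed S, the K_3 on S has C(3, 2) = 3 edges. P[all 3 edges red] = (1/2)^3, and likewise for blue, so P[monochromatic] = 2·(1/2)^3 = 2^{1 − 3} = 1/4.
By linearity: E[X] = C(32, 3) · 2^{1 − 3} = 4960 · 1/4 = 1240.
Numerically: E[X] ≈ 1240.000.

E[X] = C(32,3)·2^(1−C(3,2)) = 1240 ≈ 1240.000.


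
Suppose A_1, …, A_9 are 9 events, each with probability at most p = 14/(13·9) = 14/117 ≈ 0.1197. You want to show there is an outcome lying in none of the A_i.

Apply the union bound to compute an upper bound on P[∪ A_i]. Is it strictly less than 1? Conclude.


Union bound: P[∪_{i=1}^{9} A_i] ≤ Σ_i P[A_i] ≤ 9·p = 9·(14/117) = 14/13.
Numerically: 14/13 ≈ 1.0769.
Is 14/13 < 1? NO.
Since the bound 14/13 is ≥ 1, the union bound is uninformative here; it does NOT by itself certify existence.

9·p = 14/13 ≈ 1.0769; existence NOT certified by the union bound.


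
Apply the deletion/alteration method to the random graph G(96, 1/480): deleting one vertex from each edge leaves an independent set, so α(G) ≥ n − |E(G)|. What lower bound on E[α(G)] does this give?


E[|E(G)|] = C(96, 2)·p = 4560 · (1/480) = 19/2.
E[α(G)] ≥ n − E[|E(G)|] = 96 − 19/2 = 173/2.
Numerically: ≈ 86.500000.
(This is only a lower bound; the true E[α(G)] may be larger.)

E[α(G)] ≥ 173/2 ≈ 86.500000.


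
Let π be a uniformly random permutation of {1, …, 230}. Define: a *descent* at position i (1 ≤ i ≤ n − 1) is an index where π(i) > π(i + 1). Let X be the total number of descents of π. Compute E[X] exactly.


Write X = Σ X_I over i = 1, …, 229, with X_I the indicator of one descent.
There are 229 indicators.
For each fixed i, the pair (π(i), π(i+1)) is a uniformly random ordered pair of distinct values from {1, …, 230}; by symmetry P[π(i) > π(i+1)] = 1/2.
By linearity: E[X] = 229 · (1/2) = (230 − 1) · (1/2) = 229/2 ≈ 114.5000.

E[X] = 229/2 = 114.5000.


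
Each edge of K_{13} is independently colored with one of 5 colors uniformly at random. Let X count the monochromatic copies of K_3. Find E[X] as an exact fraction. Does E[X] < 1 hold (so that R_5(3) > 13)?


E[X] = C(13, 3) · 5^{1 − 3} = 286 · 5^{−2} = 286/25.
As a reduced fraction: E[X] = 286/25 ≈ 11.440000.
Is E[X] < 1? NO.
Since E[X] ≥ 1, the first-moment bound is inconclusive at n = 13; it does NOT by itself certify R_5(3) > 13.

E[X] = 286/25 ≈ 11.440000; E[X] ≥ 1; first-moment method inconclusive here.


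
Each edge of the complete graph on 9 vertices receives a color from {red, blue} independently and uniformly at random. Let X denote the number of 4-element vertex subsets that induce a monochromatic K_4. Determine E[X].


Let X = Σ_S X_S over the C(9, 4) = 126 subsets S of size 4, where X_S = 1 if the K_4 on S is monochromatic.
For a fixed S, the K_4 on S has C(4, 2) = 6 edges. P[all 6 edges red] = (1/2)^6, and likewise for blue, so P[monochromatic] = 2·(1/2)^6 = 2^{1 − 6} = 1/32.
By linearity: E[X] = C(9, 4) · 2^{1 − 6} = 126 · 1/32 = 63/16.
Numerically: E[X] ≈ 3.938.

E[X] = C(9,4)·2^(1−C(4,2)) = 63/16 ≈ 3.938.


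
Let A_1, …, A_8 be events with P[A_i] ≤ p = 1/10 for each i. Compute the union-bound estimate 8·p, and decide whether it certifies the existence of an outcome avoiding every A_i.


Union bound: P[∪_{i=1}^{8} A_i] ≤ Σ_i P[A_i] ≤ 8·p = 8·(1/10) = 4/5.
Numerically: 4/5 ≈ 0.80000.
Is 4/5 < 1? YES.
Since P[∪ A_i] ≤ 4/5 < 1, the complement has P[∩ A_i^c] ≥ 1 − 4/5 = 1/5 > 0, so some outcome avoids every A_i.

8·p = 4/5 ≈ 0.80000; existence CERTIFIED by the union bound.


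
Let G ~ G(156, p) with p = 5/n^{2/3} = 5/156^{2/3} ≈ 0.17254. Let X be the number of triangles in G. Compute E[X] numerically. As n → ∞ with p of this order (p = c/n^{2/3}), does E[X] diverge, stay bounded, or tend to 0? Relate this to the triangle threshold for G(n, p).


Number of potential triangles: C(156, 3) = 620620.
Each occurs with probability p³ ≈ (0.17254)³ ≈ 5.1364234e-03.
By linearity: E[X] = C(156, 3)·p³ ≈ 620620 · 5.1364234e-03 ≈ 3187.76709.
Since α = 2/3 < 1, p = c/n^{2/3} ≫ 1/n is above the triangle threshold p ~ 1/n. Asymptotically E[X] ~ (c³/6)·n^{3(1−α)} = (5³/6)·n^{1} → ∞; triangles are abundant w.h.p.

E[X] ≈ 3187.76709; in regime p = Θ(1/n^{2/3}) E[X] diverges (above the triangle threshold p ~ 1/n).


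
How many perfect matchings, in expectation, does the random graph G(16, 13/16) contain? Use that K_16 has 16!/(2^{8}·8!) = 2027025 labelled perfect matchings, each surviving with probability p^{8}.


K_16 has 16!/(2^{8}·8!) = 2027025 labelled perfect matchings.
For each such perfect matching H, let X_H = 1 if all 8 edges of H are present in G. Then P[X_H = 1] = p^{8} = (13/16)^{8} = 815730721/4294967296.
By linearity of expectation: E[X] = Σ_H E[X_H] = 2027025 · p^{8} = 2027025 · 815730721/4294967296 = 1653506564735025/4294967296.
Numerically: E[X] ≈ 3.85e+05.

E[X] = 2027025 · (13/16)^{8} = 1653506564735025/4294967296 ≈ 3.85e+05.


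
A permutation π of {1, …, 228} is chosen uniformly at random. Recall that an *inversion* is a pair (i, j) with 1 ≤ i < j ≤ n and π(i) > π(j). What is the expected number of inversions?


Write X = Σ X_I over the C(228, 2) = 25878 pairs i < j, with X_I the indicator of one inversion.
There are 25878 indicators.
For each fixed pair i < j, the values π(i) and π(j) are two distinct elements of {1, …, 228} in uniformly random order; by symmetry P[π(i) > π(j)] = 1/2.
By linearity: E[X] = 25878 · (1/2) = C(228, 2) · (1/2) = 25878/2 = 12939 ≈ 12939.0000.

E[X] = 12939 = 12939.0000.


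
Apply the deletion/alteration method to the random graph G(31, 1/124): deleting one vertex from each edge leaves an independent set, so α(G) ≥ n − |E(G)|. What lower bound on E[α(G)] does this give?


E[|E(G)|] = C(31, 2)·p = 465 · (1/124) = 15/4.
E[α(G)] ≥ n − E[|E(G)|] = 31 − 15/4 = 109/4.
Numerically: ≈ 27.250.
(This is only a lower bound; the true E[α(G)] may be larger.)

E[α(G)] ≥ 109/4 ≈ 27.250.


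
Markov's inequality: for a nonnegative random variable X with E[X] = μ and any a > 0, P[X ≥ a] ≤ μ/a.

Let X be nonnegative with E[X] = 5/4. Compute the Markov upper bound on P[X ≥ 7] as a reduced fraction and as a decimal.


μ = E[X] = 5/4, a = 7.
Markov: P[X ≥ 7] ≤ μ/a = (5/4)/7 = 5/28.
Numerically: ≈ 0.17857.
(Since a = 7 > μ = 1.25000, the bound 5/28 is < 1 and informative.)

P[X ≥ 7] ≤ 5/28 ≈ 0.17857.


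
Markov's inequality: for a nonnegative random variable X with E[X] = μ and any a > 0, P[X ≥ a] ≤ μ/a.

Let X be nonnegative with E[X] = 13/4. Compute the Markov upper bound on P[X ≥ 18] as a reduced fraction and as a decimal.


μ = E[X] = 13/4, a = 18.
Markov: P[X ≥ 18] ≤ μ/a = (13/4)/18 = 13/72.
Numerically: ≈ 0.180556.
(Since a = 18 > μ = 3.250000, the bound 13/72 is < 1 and informative.)

P[X ≥ 18] ≤ 13/72 ≈ 0.180556.


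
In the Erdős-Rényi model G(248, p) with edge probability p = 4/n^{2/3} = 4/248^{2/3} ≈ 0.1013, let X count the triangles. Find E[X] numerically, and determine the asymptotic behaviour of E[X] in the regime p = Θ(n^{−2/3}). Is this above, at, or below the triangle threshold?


Number of potential triangles: C(248, 3) = 2511496.
Each occurs with probability p³ ≈ (0.1013)³ ≈ 1.040583e-03.
By linearity: E[X] = C(248, 3)·p³ ≈ 2511496 · 1.040583e-03 ≈ 2613.4194.
Since α = 2/3 < 1, p = c/n^{2/3} ≫ 1/n is above the triangle threshold p ~ 1/n. Asymptotically E[X] ~ (c³/6)·n^{3(1−α)} = (4³/6)·n^{1} → ∞; triangles are abundant w.h.p.

E[X] ≈ 2613.4194; in regime p = Θ(1/n^{2/3}) E[X] diverges (above the triangle threshold p ~ 1/n).


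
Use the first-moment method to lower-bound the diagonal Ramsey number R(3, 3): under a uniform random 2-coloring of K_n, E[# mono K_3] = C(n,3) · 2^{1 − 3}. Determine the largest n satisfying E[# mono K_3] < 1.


We need C(n, 3) · 2^{1 − 3} < 1, i.e. C(n, 3) < 2^{3 − 1} = 4.
Check values of n near the boundary:
  n = 3: C(3, 3) = 1; 1 < 4? YES
  n = 4: C(4, 3) = 4; 4 < 4? NO
The largest n with C(n, 3) < 4 is n = 3 (where E[X] = 1/4 ≈ 0.250000). Hence R(3, 3) > 3, i.e. R(3, 3) ≥ 4.

Largest n = 3; hence R(3, 3) > 3.


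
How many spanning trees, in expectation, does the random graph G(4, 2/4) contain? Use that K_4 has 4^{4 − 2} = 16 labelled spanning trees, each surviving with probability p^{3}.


K_4 has 4^{4 − 2} = 16 labelled spanning trees.
For each such spanning tree H, let X_H = 1 if all 3 edges of H are present in G. Then P[X_H = 1] = p^{3} = (1/2)^{3} = 1/8.
By linearity: E[X] = Σ_H E[X_H] = 16 · p^{3} = 16 · 1/8 = 2.
Numerically: E[X] ≈ 2.

E[X] = 16 · (1/2)^{3} = 2 ≈ 2.


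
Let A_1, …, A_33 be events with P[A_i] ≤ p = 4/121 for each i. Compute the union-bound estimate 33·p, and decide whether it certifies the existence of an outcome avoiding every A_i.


Union bound: P[∪_{i=1}^{33} A_i] ≤ Σ_i P[A_i] ≤ 33·p = 33·(4/121) = 12/11.
Numerically: 12/11 ≈ 1.09091.
Is 12/11 < 1? NO.
Since the bound 12/11 is ≥ 1, the union bound is uninformative here; it does NOT by itself certify existence.

33·p = 12/11 ≈ 1.09091; existence NOT certified by the union bound.


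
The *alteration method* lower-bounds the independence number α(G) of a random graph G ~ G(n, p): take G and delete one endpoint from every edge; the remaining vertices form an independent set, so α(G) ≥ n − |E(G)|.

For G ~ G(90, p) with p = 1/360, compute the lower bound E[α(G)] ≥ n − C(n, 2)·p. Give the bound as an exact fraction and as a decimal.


E[|E(G)|] = C(90, 2)·p = 4005 · (1/360) = 89/8.
E[α(G)] ≥ n − E[|E(G)|] = 90 − 89/8 = 631/8.
Numerically: ≈ 78.87500.
(This is only a lower bound; the true E[α(G)] may be larger.)

E[α(G)] ≥ 631/8 ≈ 78.87500.


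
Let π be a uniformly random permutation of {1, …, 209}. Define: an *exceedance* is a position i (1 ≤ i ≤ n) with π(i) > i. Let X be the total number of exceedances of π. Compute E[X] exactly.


Write X = Σ_{i=1}^{209} X_i, where X_i = 1_{π(i) > i}.
For each fixed i, π(i) is uniform over {1, …, 209} (marginal of a uniform permutation), so P[π(i) > i] = (n − i)/n. Summing: Σ_{i=1}^{209} (n − i)/n = (0 + 1 + … + 208)/209 = 209(209 − 1)/(2·209) = (209 − 1)/2.
Hence E[X] = Σ_{i=1}^{209} (209 − i)/209 = 104 ≈ 104.000000.

E[X] = 104 = 104.000000.


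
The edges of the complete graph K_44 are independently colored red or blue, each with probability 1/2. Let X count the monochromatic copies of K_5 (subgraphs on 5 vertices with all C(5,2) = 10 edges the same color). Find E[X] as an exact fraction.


Let X = Σ_S X_S over the C(44, 5) = 1086008 subsets S of size 5, where X_S = 1 if the K_5 on S is monochromatic.
For a fixed S, the K_5 on S has C(5, 2) = 10 edges. P[all 10 edges red] = (1/2)^10, and likewise for blue, so P[monochromatic] = 2·(1/2)^10 = 2^{1 − 10} = 1/512.
By linearity of expectation: E[X] = C(44, 5) · 2^{1 − 10} = 1086008 · 1/512 = 135751/64.
Numerically: E[X] ≈ 2121.109.

E[X] = C(44,5)·2^(1−C(5,2)) = 135751/64 ≈ 2121.109.


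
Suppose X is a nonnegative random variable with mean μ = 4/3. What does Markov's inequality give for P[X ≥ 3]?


μ = E[X] = 4/3, a = 3.
Markov: P[X ≥ 3] ≤ μ/a = (4/3)/3 = 4/9.
Numerically: ≈ 0.44444.
(Since a = 3 > μ = 1.33333, the bound 4/9 is < 1 and informative.)

P[X ≥ 3] ≤ 4/9 ≈ 0.44444.


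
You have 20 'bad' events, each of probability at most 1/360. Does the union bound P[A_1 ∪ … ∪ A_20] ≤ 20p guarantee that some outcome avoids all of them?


Union bound: P[∪_{i=1}^{20} A_i] ≤ Σ_i P[A_i] ≤ 20·p = 20·(1/360) = 1/18.
Numerically: 1/18 ≈ 0.0556.
Is 1/18 < 1? YES.
Since P[∪ A_i] ≤ 1/18 < 1, the complement has P[∩ A_i^c] ≥ 1 − 1/18 = 17/18 > 0, so some outcome avoids every A_i.

20·p = 1/18 ≈ 0.0556; existence CERTIFIED by the union bound.


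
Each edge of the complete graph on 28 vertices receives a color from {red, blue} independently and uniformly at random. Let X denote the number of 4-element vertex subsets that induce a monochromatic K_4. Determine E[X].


Let X = Σ_S X_S over the C(28, 4) = 20475 subsets S of size 4, where X_S = 1 if the K_4 on S is monochromatic.
For a fixed S, the K_4 on S has C(4, 2) = 6 edges. P[all 6 edges red] = (1/2)^6, and likewise for blue, so P[monochromatic] = 2·(1/2)^6 = 2^{1 − 6} = 1/32.
By linearity: E[X] = C(28, 4) · 2^{1 − 6} = 20475 · 1/32 = 20475/32.
Numerically: E[X] ≈ 639.843750.

E[X] = C(28,4)·2^(1−C(4,2)) = 20475/32 ≈ 639.843750.


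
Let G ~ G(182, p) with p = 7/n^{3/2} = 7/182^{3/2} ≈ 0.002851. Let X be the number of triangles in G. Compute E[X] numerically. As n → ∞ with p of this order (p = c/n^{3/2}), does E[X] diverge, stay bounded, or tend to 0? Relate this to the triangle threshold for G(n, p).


Number of potential triangles: C(182, 3) = 988260.
Each occurs with probability p³ ≈ (0.002851)³ ≈ 2.317250e-08.
By linearity: E[X] = C(182, 3)·p³ ≈ 988260 · 2.317250e-08 ≈ 0.0229.
Since α = 3/2 > 1, p = c/n^{3/2} = o(1/n) is below the triangle threshold p ~ 1/n. Asymptotically E[X] ~ (c³/6)·n^{3(1−α)} = (7³/6)·n^{-1.5} → 0, so by Markov's inequality G has no triangles w.h.p.

E[X] ≈ 0.0229; in regime p = Θ(1/n^{3/2}) E[X] tends to 0 (below the triangle threshold p ~ 1/n).


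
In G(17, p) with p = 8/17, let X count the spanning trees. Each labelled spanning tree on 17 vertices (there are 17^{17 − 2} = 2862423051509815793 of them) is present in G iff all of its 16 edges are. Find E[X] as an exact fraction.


K_17 has 17^{17 − 2} = 2862423051509815793 labelled spanning trees.
For each such spanning tree H, let X_H = 1 if all 16 edges of H are present in G. Then P[X_H = 1] = p^{16} = (8/17)^{16} = 281474976710656/48661191875666868481.
Summing the indicators: E[X] = Σ_H E[X_H] = 2862423051509815793 · p^{16} = 2862423051509815793 · 281474976710656/48661191875666868481 = 281474976710656/17.
Numerically: E[X] ≈ 1.65574e+13.

E[X] = 2862423051509815793 · (8/17)^{16} = 281474976710656/17 ≈ 1.65574e+13.


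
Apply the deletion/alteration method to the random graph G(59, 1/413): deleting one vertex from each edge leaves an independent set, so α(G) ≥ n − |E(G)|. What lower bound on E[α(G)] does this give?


E[|E(G)|] = C(59, 2)·p = 1711 · (1/413) = 29/7.
E[α(G)] ≥ n − E[|E(G)|] = 59 − 29/7 = 384/7.
Numerically: ≈ 54.8571.
(This is only a lower bound; the true E[α(G)] may be larger.)

E[α(G)] ≥ 384/7 ≈ 54.8571.


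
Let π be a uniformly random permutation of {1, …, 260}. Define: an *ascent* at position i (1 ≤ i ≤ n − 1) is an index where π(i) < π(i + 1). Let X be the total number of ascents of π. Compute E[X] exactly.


Write X = Σ X_I over i = 1, …, 259, with X_I the indicator of one ascent.
There are 259 indicators.
For each fixed i, the pair (π(i), π(i+1)) is a uniformly random ordered pair of distinct values from {1, …, 260}; by symmetry P[π(i) < π(i+1)] = 1/2.
By linearity: E[X] = 259 · (1/2) = (260 − 1) · (1/2) = 259/2 ≈ 129.500000.

E[X] = 259/2 = 129.500000.


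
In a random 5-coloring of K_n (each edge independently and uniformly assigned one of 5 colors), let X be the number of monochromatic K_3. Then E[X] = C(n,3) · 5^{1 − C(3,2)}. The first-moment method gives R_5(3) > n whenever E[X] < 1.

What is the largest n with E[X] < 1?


We need C(n, 3) · 5^{1 − 3} < 1, i.e. C(n, 3) < 5^{3 − 1} = 25.
Check values of n near the boundary:
  n = 3: C(3, 3) = 1; 1 < 25? YES
  n = 4: C(4, 3) = 4; 4 < 25? YES
  n = 5: C(5, 3) = 10; 10 < 25? YES
  n = 6: C(6, 3) = 20; 20 < 25? YES
  n = 7: C(7, 3) = 35; 35 < 25? NO
The largest n with C(n, 3) < 25 is n = 6 (where E[X] = 4/5 ≈ 0.80000). Hence R_5(3) > 6, i.e. R_5(3) ≥ 7.

Largest n = 6; hence R_5(3) > 6.


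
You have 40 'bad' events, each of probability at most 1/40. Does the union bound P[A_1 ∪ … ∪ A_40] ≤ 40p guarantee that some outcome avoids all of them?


Union bound: P[∪_{i=1}^{40} A_i] ≤ Σ_i P[A_i] ≤ 40·p = 40·(1/40) = 1.
Numerically: 1 ≈ 1.00000.
Is 1 < 1? NO.
Since the bound 1 is ≥ 1, the union bound is uninformative here; it does NOT by itself certify existence.

40·p = 1 ≈ 1.00000; existence NOT certified by the union bound.


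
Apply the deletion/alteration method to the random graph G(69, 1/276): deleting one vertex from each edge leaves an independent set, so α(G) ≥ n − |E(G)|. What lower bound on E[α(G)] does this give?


E[|E(G)|] = C(69, 2)·p = 2346 · (1/276) = 17/2.
E[α(G)] ≥ n − E[|E(G)|] = 69 − 17/2 = 121/2.
Numerically: ≈ 60.50000.
(This is only a lower bound; the true E[α(G)] may be larger.)

E[α(G)] ≥ 121/2 ≈ 60.50000.


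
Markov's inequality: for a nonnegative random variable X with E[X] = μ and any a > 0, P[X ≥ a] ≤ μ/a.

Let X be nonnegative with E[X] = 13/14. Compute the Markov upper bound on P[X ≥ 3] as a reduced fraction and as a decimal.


μ = E[X] = 13/14, a = 3.
Markov: P[X ≥ 3] ≤ μ/a = (13/14)/3 = 13/42.
Numerically: ≈ 0.310.
(Since a = 3 > μ = 0.929, the bound 13/42 is < 1 and informative.)

P[X ≥ 3] ≤ 13/42 ≈ 0.310.


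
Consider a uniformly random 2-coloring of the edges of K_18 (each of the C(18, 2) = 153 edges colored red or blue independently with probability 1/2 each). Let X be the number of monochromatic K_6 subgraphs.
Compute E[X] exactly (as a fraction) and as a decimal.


Let X = Σ_S X_S over the C(18, 6) = 18564 subsets S of size 6, where X_S = 1 if the K_6 on S is monochromatic.
For a fixed S, the K_6 on S has C(6, 2) = 15 edges. P[all 15 edges red] = (1/2)^15, and likewise for blue, so P[monochromatic] = 2·(1/2)^15 = 2^{1 − 15} = 1/16384.
By linearity of expectation: E[X] = C(18, 6) · 2^{1 − 15} = 18564 · 1/16384 = 4641/4096.
Numerically: E[X] ≈ 1.133057.

E[X] = C(18,6)·2^(1−C(6,2)) = 4641/4096 ≈ 1.133057.


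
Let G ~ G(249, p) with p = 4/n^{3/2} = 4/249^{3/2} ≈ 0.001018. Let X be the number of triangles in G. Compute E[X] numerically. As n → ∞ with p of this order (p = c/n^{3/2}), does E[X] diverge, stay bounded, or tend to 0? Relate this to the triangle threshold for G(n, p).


Number of potential triangles: C(249, 3) = 2542124.
Each occurs with probability p³ ≈ (0.001018)³ ≈ 1.0550740e-09.
By linearity: E[X] = C(249, 3)·p³ ≈ 2542124 · 1.0550740e-09 ≈ 0.00268.
Since α = 3/2 > 1, p = c/n^{3/2} = o(1/n) is below the triangle threshold p ~ 1/n. Asymptotically E[X] ~ (c³/6)·n^{3(1−α)} = (4³/6)·n^{-1.5} → 0, so by Markov's inequality G has no triangles w.h.p.

E[X] ≈ 0.00268; in regime p = Θ(1/n^{3/2}) E[X] tends to 0 (below the triangle threshold p ~ 1/n).


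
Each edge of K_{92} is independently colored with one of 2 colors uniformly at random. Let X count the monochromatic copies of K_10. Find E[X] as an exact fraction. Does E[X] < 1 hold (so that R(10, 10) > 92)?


E[X] = C(92, 10) · 2^{1 − 45} = 7210666060598 · 2^{−44} = 7210666060598/17592186044416.
As a reduced fraction: E[X] = 3605333030299/8796093022208 ≈ 0.409879.
Is E[X] < 1? YES.
Since E[X] < 1, there exists a 2-coloring of K_{92} with no monochromatic K_10; hence R(10, 10) > 92.

E[X] = 3605333030299/8796093022208 ≈ 0.409879; E[X] < 1, so R(10, 10) > 92.


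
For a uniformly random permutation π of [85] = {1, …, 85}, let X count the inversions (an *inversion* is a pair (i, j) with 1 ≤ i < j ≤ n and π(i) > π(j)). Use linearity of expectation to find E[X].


Write X = Σ X_I over the C(85, 2) = 3570 pairs i < j, with X_I the indicator of one inversion.
There are 3570 indicators.
For each fixed pair i < j, the values π(i) and π(j) are two distinct elements of {1, …, 85} in uniformly random order; by symmetry P[π(i) > π(j)] = 1/2.
By linearity: E[X] = 3570 · (1/2) = C(85, 2) · (1/2) = 3570/2 = 1785 ≈ 1785.000000.

E[X] = 1785 = 1785.000000.


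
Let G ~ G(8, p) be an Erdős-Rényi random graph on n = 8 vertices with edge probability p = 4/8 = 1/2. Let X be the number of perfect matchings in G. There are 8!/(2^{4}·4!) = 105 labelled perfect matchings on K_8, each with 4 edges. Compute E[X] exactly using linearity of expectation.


K_8 has 8!/(2^{4}·4!) = 105 labelled perfect matchings.
For each such perfect matching H, let X_H = 1 if all 4 edges of H are present in G. Then P[X_H = 1] = p^{4} = (1/2)^{4} = 1/16.
Summing the indicators: E[X] = Σ_H E[X_H] = 105 · p^{4} = 105 · 1/16 = 105/16.
Numerically: E[X] ≈ 6.56.

E[X] = 105 · (1/2)^{4} = 105/16 ≈ 6.56.


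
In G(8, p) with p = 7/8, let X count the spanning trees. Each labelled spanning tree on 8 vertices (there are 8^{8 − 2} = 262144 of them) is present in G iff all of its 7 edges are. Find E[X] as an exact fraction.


K_8 has 8^{8 − 2} = 262144 labelled spanning trees.
For each such spanning tree H, let X_H = 1 if all 7 edges of H are present in G. Then P[X_H = 1] = p^{7} = (7/8)^{7} = 823543/2097152.
Summing the indicators: E[X] = Σ_H E[X_H] = 262144 · p^{7} = 262144 · 823543/2097152 = 823543/8.
Numerically: E[X] ≈ 1.03e+05.

E[X] = 262144 · (7/8)^{7} = 823543/8 ≈ 1.03e+05.


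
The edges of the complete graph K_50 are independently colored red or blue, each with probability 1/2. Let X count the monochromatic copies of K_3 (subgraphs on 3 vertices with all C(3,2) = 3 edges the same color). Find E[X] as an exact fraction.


Let X = Σ_S X_S over the C(50, 3) = 19600 subsets S of size 3, where X_S = 1 if the K_3 on S is monochromatic.
For a fixed S, the K_3 on S has C(3, 2) = 3 edges. P[all 3 edges red] = (1/2)^3, and likewise for blue, so P[monochromatic] = 2·(1/2)^3 = 2^{1 − 3} = 1/4.
Summing: E[X] = C(50, 3) · 2^{1 − 3} = 19600 · 1/4 = 4900.
Numerically: E[X] ≈ 4900.000.

E[X] = C(50,3)·2^(1−C(3,2)) = 4900 ≈ 4900.000.


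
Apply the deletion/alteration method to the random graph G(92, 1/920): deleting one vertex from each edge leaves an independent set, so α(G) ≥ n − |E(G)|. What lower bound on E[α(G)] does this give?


E[|E(G)|] = C(92, 2)·p = 4186 · (1/920) = 91/20.
E[α(G)] ≥ n − E[|E(G)|] = 92 − 91/20 = 1749/20.
Numerically: ≈ 87.4500.
(This is only a lower bound; the true E[α(G)] may be larger.)

E[α(G)] ≥ 1749/20 ≈ 87.4500.


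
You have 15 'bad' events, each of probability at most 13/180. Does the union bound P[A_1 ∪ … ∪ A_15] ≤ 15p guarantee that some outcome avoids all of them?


Union bound: P[∪_{i=1}^{15} A_i] ≤ Σ_i P[A_i] ≤ 15·p = 15·(13/180) = 13/12.
Numerically: 13/12 ≈ 1.08333.
Is 13/12 < 1? NO.
Since the bound 13/12 is ≥ 1, the union bound is uninformative here; it does NOT by itself certify existence.

15·p = 13/12 ≈ 1.08333; existence NOT certified by the union bound.


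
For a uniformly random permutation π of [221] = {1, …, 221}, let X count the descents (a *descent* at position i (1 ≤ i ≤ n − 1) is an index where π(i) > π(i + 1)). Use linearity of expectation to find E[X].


Write X = Σ X_I over i = 1, …, 220, with X_I the indicator of one descent.
There are 220 indicators.
For each fixed i, the pair (π(i), π(i+1)) is a uniformly random ordered pair of distinct values from {1, …, 221}; by symmetry P[π(i) > π(i+1)] = 1/2.
By linearity: E[X] = 220 · (1/2) = (221 − 1) · (1/2) = 110 ≈ 110.000.

E[X] = 110 = 110.000.


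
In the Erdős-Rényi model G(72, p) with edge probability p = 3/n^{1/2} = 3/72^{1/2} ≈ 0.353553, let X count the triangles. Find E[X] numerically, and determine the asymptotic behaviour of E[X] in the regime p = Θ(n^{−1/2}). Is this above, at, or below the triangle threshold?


Number of potential triangles: C(72, 3) = 59640.
Each occurs with probability p³ ≈ (0.353553)³ ≈ 4.41941738e-02.
By linearity: E[X] = C(72, 3)·p³ ≈ 59640 · 4.41941738e-02 ≈ 2635.740527.
Since α = 1/2 < 1, p = c/n^{1/2} ≫ 1/n is above the triangle threshold p ~ 1/n. Asymptotically E[X] ~ (c³/6)·n^{3(1−α)} = (3³/6)·n^{1.5} → ∞; triangles are abundant w.h.p.

E[X] ≈ 2635.740527; in regime p = Θ(1/n^{1/2}) E[X] diverges (above the triangle threshold p ~ 1/n).


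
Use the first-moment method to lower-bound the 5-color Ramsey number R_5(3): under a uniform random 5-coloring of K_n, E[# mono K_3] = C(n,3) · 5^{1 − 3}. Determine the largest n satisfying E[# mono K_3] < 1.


We need C(n, 3) · 5^{1 − 3} < 1, i.e. C(n, 3) < 5^{3 − 1} = 25.
Check values of n near the boundary:
  n = 3: C(3, 3) = 1; 1 < 25? YES
  n = 4: C(4, 3) = 4; 4 < 25? YES
  n = 5: C(5, 3) = 10; 10 < 25? YES
  n = 6: C(6, 3) = 20; 20 < 25? YES
  n = 7: C(7, 3) = 35; 35 < 25? NO
The largest n with C(n, 3) < 25 is n = 6 (where E[X] = 4/5 ≈ 0.80000). Hence R_5(3) > 6, i.e. R_5(3) ≥ 7.

Largest n = 6; hence R_5(3) > 6.


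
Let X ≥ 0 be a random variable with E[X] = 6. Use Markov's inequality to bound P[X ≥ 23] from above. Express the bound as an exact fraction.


μ = E[X] = 6, a = 23.
Markov: P[X ≥ 23] ≤ μ/a = (6)/23 = 6/23.
Numerically: ≈ 0.2609.
(Since a = 23 > μ = 6.0000, the bound 6/23 is < 1 and informative.)

P[X ≥ 23] ≤ 6/23 ≈ 0.2609.


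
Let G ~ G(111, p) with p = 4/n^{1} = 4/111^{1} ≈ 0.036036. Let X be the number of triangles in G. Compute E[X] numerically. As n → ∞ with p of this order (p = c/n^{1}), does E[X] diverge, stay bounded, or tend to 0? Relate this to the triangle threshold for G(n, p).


Number of potential triangles: C(111, 3) = 221815.
Each occurs with probability p³ ≈ (0.036036)³ ≈ 4.67962484e-05.
By linearity: E[X] = C(111, 3)·p³ ≈ 221815 · 4.67962484e-05 ≈ 10.380110.
Here α = 1, so p = 4/n is exactly at the triangle threshold p ~ 1/n. Asymptotically E[X] → c³/6 = 4³/6 = 32/3 ≈ 10.666667, a bounded constant. In this regime the triangle count is asymptotically Poisson(c³/6).

E[X] ≈ 10.380110; in regime p = Θ(1/n^{1}) E[X] stays bounded (at the triangle threshold p ~ 1/n).


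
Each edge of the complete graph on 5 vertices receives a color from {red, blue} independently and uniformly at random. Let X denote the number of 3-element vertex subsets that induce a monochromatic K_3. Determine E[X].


Let X = Σ_S X_S over the C(5, 3) = 10 subsets S of size 3, where X_S = 1 if the K_3 on S is monochromatic.
For a fixed S, the K_3 on S has C(3, 2) = 3 edges. P[all 3 edges red] = (1/2)^3, and likewise for blue, so P[monochromatic] = 2·(1/2)^3 = 2^{1 − 3} = 1/4.
By linearity: E[X] = C(5, 3) · 2^{1 − 3} = 10 · 1/4 = 5/2.
Numerically: E[X] ≈ 2.5000.

E[X] = C(5,3)·2^(1−C(3,2)) = 5/2 ≈ 2.5000.


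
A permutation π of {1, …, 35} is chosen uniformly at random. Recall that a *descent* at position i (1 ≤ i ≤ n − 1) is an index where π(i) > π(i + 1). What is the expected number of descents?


Write X = Σ X_I over i = 1, …, 34, with X_I the indicator of one descent.
There are 34 indicators.
For each fixed i, the pair (π(i), π(i+1)) is a uniformly random ordered pair of distinct values from {1, …, 35}; by symmetry P[π(i) > π(i+1)] = 1/2.
By linearity: E[X] = 34 · (1/2) = (35 − 1) · (1/2) = 17 ≈ 17.000000.

E[X] = 17 = 17.000000.


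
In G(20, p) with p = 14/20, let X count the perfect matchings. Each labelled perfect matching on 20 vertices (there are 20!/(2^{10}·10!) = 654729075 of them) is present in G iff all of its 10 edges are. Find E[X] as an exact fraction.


K_20 has 20!/(2^{10}·10!) = 654729075 labelled perfect matchings.
For each such perfect matching H, let X_H = 1 if all 10 edges of H are present in G. Then P[X_H = 1] = p^{10} = (7/10)^{10} = 282475249/10000000000.
By linearity of expectation: E[X] = Σ_H E[X_H] = 654729075 · p^{10} = 654729075 · 282475249/10000000000 = 7397790339526587/400000000.
Numerically: E[X] ≈ 1.849e+07.

E[X] = 654729075 · (7/10)^{10} = 7397790339526587/400000000 ≈ 1.849e+07.


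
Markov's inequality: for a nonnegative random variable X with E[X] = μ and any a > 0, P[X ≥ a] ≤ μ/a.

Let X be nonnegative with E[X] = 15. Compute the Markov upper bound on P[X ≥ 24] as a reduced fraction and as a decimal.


μ = E[X] = 15, a = 24.
Markov: P[X ≥ 24] ≤ μ/a = (15)/24 = 5/8.
Numerically: ≈ 0.62500.
(Since a = 24 > μ = 15.00000, the bound 5/8 is < 1 and informative.)

P[X ≥ 24] ≤ 5/8 ≈ 0.62500.


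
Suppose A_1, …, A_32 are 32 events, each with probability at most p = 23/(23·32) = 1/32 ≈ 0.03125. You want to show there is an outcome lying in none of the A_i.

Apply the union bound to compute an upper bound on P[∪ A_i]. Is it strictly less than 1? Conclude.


Union bound: P[∪_{i=1}^{32} A_i] ≤ Σ_i P[A_i] ≤ 32·p = 32·(1/32) = 1.
Numerically: 1 ≈ 1.00000.
Is 1 < 1? NO.
Since the bound 1 is ≥ 1, the union bound is uninformative here; it does NOT by itself certify existence.

32·p = 1 ≈ 1.00000; existence NOT certified by the union bound.


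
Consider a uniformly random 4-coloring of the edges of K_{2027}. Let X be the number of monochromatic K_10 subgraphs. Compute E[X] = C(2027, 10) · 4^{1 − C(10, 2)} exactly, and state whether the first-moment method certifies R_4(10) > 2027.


E[X] = C(2027, 10) · 4^{1 − 45} = 315586117401470604332341335 · 4^{−44} = 315586117401470604332341335/309485009821345068724781056.
As a reduced fraction: E[X] = 315586117401470604332341335/309485009821345068724781056 ≈ 1.01971.
Is E[X] < 1? NO.
Since E[X] ≥ 1, the first-moment bound is inconclusive at n = 2027; it does NOT by itself certify R_4(10) > 2027.

E[X] = 315586117401470604332341335/309485009821345068724781056 ≈ 1.01971; E[X] ≥ 1; first-moment method inconclusive here.


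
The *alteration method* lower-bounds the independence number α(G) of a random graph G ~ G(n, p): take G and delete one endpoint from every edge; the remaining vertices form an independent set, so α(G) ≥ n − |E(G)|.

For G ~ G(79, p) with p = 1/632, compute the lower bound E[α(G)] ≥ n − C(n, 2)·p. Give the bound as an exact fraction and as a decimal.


E[|E(G)|] = C(79, 2)·p = 3081 · (1/632) = 39/8.
E[α(G)] ≥ n − E[|E(G)|] = 79 − 39/8 = 593/8.
Numerically: ≈ 74.1250.
(This is only a lower bound; the true E[α(G)] may be larger.)

E[α(G)] ≥ 593/8 ≈ 74.1250.


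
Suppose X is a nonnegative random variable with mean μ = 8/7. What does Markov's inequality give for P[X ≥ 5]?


μ = E[X] = 8/7, a = 5.
Markov: P[X ≥ 5] ≤ μ/a = (8/7)/5 = 8/35.
Numerically: ≈ 0.228571.
(Since a = 5 > μ = 1.142857, the bound 8/35 is < 1 and informative.)

P[X ≥ 5] ≤ 8/35 ≈ 0.228571.


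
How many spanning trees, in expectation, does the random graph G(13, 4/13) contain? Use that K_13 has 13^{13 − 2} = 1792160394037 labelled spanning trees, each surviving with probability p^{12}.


K_13 has 13^{13 − 2} = 1792160394037 labelled spanning trees.
For each such spanning tree H, let X_H = 1 if all 12 edges of H are present in G. Then P[X_H = 1] = p^{12} = (4/13)^{12} = 16777216/23298085122481.
By linearity: E[X] = Σ_H E[X_H] = 1792160394037 · p^{12} = 1792160394037 · 16777216/23298085122481 = 16777216/13.
Numerically: E[X] ≈ 1.291e+06.

E[X] = 1792160394037 · (4/13)^{12} = 16777216/13 ≈ 1.291e+06.
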